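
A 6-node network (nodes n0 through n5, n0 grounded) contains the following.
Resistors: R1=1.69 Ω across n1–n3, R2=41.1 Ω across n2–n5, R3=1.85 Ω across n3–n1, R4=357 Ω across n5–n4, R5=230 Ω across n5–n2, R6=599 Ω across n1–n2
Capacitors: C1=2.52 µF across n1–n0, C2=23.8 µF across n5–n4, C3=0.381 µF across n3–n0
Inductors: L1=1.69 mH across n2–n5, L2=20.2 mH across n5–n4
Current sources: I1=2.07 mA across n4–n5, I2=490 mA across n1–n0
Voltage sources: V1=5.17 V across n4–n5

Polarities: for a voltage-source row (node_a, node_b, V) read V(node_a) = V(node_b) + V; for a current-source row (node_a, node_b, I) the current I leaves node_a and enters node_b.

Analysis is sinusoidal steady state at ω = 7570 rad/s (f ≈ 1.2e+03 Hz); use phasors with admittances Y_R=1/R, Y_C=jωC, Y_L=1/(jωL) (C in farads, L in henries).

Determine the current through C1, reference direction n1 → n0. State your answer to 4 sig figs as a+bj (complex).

-0.4256-0.0001424j A

MNA unknowns: 5 node voltages V₁..V_5 plus 1 source current (V1)
R1: Y=0.5917+0.000j on G[1,3]
R2: Y=0.02433+0.000j on G[2,5]
C1: Y=0.000+0.01908j on G[1,0]
L1: Y=0.000-0.07817j on G[2,5]
I1: z[4]−=0.00207, z[5]+=0.00207
L2: Y=0.000-0.006540j on G[5,4]
R3: Y=0.5405+0.000j on G[3,1]
R4: Y=0.002801+0.000j on G[5,4]
R5: Y=0.004348+0.000j on G[5,2]
C2: Y=0.000+0.1802j on G[5,4]
C3: Y=0.000+0.002884j on G[3,0]
I2: z[1]−=0.49, z[0]+=0.49
R6: Y=0.001669+0.000j on G[1,2]
V1: row V4−V5=5.17, i_V1 at 4,5
solve → V1=-0.007465+22.31j, V2=-0.007465+22.31j, V3=0.04937+22.31j, V4=5.163+22.31j, V5=-0.007465+22.31j
aux → i_V1=-0.01655-0.8976j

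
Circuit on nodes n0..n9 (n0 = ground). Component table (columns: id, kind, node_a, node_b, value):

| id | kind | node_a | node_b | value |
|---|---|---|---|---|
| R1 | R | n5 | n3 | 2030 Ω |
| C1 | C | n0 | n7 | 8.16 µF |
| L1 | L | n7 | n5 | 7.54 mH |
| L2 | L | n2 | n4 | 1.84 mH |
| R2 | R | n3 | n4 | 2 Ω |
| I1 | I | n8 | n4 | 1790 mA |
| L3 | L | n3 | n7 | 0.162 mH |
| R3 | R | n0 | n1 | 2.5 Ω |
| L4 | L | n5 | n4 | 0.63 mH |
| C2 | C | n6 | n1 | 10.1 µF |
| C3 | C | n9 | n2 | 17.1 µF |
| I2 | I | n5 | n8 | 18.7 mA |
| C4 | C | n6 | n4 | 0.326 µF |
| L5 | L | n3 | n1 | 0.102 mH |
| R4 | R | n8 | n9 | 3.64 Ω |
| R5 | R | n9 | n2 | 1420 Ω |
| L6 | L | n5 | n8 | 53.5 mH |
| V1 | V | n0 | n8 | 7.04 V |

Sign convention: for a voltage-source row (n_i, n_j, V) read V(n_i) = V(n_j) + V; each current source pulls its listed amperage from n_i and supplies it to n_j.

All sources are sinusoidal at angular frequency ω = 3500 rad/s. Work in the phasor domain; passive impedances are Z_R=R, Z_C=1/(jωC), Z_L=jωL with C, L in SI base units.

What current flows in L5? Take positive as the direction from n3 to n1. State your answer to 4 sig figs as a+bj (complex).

1.030-0.9560j A

MNA unknowns: 9 node voltages V₁..V_9 plus 1 source current (V1)
R1: Y=0.0004926+0.000j on G[5,3]
C1: Y=0.000+0.02856j on G[0,7]
L1: Y=0.000-0.03789j on G[7,5]
L2: Y=0.000-0.1553j on G[2,4]
R2: Y=0.5000+0.000j on G[3,4]
I1: z[8]−=1.79, z[4]+=1.79
L3: Y=0.000-1.764j on G[3,7]
R3: Y=0.4000+0.000j on G[0,1]
L4: Y=0.000-0.4535j on G[5,4]
C2: Y=0.000+0.03535j on G[6,1]
C3: Y=0.000+0.05985j on G[9,2]
I2: z[5]−=0.0187, z[8]+=0.0187
C4: Y=0.000+0.001141j on G[6,4]
L5: Y=0.000-2.801j on G[3,1]
R4: Y=0.2747+0.000j on G[8,9]
R5: Y=0.0007042+0.000j on G[9,2]
L6: Y=0.000-0.005340j on G[5,8]
V1: row V0−V8=7.04, i_V1 at 0,8
solve → V1=2.577-2.383j, V2=11.20-8.116j, V3=2.919-2.015j, V4=5.202-3.611j, V5=4.902-3.495j, V6=2.659-2.421j, V7=3.008-2.079j, V8=-7.040+0.000j, V9=-4.493+3.389j
aux → i_V1=1.090-0.8672j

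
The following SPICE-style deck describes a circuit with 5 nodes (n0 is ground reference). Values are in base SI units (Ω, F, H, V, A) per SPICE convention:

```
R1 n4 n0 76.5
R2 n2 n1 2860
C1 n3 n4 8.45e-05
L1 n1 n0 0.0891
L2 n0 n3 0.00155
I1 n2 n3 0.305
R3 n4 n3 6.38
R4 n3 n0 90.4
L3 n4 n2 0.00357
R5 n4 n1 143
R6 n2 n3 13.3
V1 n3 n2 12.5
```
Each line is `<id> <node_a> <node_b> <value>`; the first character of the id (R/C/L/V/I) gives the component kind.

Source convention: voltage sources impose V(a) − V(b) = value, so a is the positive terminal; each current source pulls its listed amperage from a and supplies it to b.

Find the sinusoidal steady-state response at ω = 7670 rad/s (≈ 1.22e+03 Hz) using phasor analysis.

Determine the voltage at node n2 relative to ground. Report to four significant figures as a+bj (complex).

-12.50-0.1090j V

Element admittances at ω=7670 rad/s:
  Y(R1) = 0.01307+0.000j S between n4,n0
  Y(R2) = 0.0003497+0.000j S between n2,n1
  Y(C1) = 0.000+0.6481j S between n3,n4
  Y(L1) = 0.000-0.001463j S between n1,n0
  Y(L2) = 0.000-0.08411j S between n0,n3
  I1: injects 0.305 A into n3 (from n2)
  Y(R3) = 0.1567+0.000j S between n4,n3
  Y(R4) = 0.01106+0.000j S between n3,n0
  Y(L3) = 0.000-0.03652j S between n4,n2
  Y(R5) = 0.006993+0.000j S between n4,n1
  Y(R6) = 0.07519+0.000j S between n2,n3
  V1: constraint V(n3)−V(n2) = 12.5
Assemble and solve the 5×5 MNA system:
  V(n1)=0.04595+0.09048j  V(n2)=-12.50-0.1090j  V(n3)=-0.001020-0.1090j  V(n4)=0.6922+0.09084j
  i(V1)=-0.6465+0.4818j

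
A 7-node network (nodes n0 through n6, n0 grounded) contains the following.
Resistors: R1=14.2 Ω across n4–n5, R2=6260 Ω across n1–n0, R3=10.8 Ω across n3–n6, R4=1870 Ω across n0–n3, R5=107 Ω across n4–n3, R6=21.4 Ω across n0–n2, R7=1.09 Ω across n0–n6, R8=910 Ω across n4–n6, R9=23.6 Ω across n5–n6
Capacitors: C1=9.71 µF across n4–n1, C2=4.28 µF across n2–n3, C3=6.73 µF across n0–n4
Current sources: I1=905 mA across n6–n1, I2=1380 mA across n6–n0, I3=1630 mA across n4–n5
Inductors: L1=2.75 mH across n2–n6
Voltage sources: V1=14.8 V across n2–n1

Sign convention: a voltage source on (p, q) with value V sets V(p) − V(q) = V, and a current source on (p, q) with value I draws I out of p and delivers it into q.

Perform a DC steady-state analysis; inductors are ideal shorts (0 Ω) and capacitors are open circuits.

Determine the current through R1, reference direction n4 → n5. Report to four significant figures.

Apply KCL at each of the 6 non-ground nodes and solve the resulting linear system.
Node n1: branches {C1, R2, I1, V1} → V_1 = -16.23
Node n2: branches {R6, C2, L1, V1} → V_2 = -1.427
Node n3: branches {R3, R4, R5, C2} → V_3 = -2.969
Node n4: branches {R1, C1, R5, R8, C3, I3} → V_4 = -18.41
Node n5: branches {R1, I3, R9} → V_5 = 2.420
Node n6: branches {R3, I1, R7, R8, I2, L1, R9} → V_6 = -1.427
Source currents: i(L1)=0.9743, i(V1)=-0.9076

-1.467 A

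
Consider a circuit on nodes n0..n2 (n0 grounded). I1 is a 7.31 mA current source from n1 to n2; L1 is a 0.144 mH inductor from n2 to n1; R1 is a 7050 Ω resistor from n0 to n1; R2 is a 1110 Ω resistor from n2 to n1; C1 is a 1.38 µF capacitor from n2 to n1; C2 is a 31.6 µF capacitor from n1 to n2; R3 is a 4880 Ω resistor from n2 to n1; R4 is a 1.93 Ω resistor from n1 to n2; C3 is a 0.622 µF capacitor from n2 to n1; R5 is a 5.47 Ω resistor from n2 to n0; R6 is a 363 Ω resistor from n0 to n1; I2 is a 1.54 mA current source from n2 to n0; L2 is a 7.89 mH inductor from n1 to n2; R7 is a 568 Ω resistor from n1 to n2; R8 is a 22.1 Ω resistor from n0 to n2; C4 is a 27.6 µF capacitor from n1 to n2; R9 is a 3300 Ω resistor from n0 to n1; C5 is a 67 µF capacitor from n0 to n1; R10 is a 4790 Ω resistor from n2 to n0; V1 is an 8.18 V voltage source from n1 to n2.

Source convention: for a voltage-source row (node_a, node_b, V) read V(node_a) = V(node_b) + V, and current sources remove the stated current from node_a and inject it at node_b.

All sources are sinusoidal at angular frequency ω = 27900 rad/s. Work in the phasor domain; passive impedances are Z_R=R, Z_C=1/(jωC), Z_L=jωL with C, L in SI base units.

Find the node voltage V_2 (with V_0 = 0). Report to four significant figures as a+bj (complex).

-8.058-0.9830j V

MNA unknowns: 2 node voltages V₁..V_2 plus 1 source current (V1)
I1: z[1]−=0.00731, z[2]+=0.00731
L1: Y=0.000-0.2489j on G[2,1]
R1: Y=0.0001418+0.000j on G[0,1]
R2: Y=0.0009009+0.000j on G[2,1]
C1: Y=0.000+0.03850j on G[2,1]
C2: Y=0.000+0.8816j on G[1,2]
R3: Y=0.0002049+0.000j on G[2,1]
R4: Y=0.5181+0.000j on G[1,2]
C3: Y=0.000+0.01735j on G[2,1]
R5: Y=0.1828+0.000j on G[2,0]
R6: Y=0.002755+0.000j on G[0,1]
I2: z[2]−=0.00154, z[0]+=0.00154
L2: Y=0.000-0.004543j on G[1,2]
R7: Y=0.001761+0.000j on G[1,2]
R8: Y=0.04525+0.000j on G[0,2]
C4: Y=0.000+0.7700j on G[1,2]
R9: Y=0.0003030+0.000j on G[0,1]
C5: Y=0.000+1.869j on G[0,1]
R10: Y=0.0002088+0.000j on G[2,0]
V1: row V1−V2=8.18, i_V1 at 1,2
solve → V1=0.1217-0.9830j, V2=-8.058-0.9830j
aux → i_V1=-6.107-12.12j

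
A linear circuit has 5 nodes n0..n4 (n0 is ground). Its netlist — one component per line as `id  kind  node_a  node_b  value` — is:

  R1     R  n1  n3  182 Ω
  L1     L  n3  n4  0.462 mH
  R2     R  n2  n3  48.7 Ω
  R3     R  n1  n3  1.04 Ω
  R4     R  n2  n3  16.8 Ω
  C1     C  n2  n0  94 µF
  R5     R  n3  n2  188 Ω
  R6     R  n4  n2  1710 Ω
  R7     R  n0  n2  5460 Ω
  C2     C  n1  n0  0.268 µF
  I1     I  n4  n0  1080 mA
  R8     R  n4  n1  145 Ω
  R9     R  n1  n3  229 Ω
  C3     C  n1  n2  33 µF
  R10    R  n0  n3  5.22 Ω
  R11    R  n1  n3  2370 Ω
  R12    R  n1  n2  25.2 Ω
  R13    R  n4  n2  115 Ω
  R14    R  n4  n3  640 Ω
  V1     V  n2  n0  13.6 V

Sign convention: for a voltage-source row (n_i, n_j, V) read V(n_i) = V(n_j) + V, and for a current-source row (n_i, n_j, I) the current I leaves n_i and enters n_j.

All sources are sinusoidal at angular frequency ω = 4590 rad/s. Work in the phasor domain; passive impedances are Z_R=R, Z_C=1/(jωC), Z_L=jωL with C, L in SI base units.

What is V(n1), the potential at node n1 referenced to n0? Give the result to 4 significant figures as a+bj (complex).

Element admittances at ω=4590 rad/s:
  Y(R1) = 0.005495+0.000j S between n1,n3
  Y(L1) = 0.000-0.4716j S between n3,n4
  Y(R2) = 0.02053+0.000j S between n2,n3
  Y(R3) = 0.9615+0.000j S between n1,n3
  Y(R4) = 0.05952+0.000j S between n2,n3
  Y(C1) = 0.000+0.4315j S between n2,n0
  Y(R5) = 0.005319+0.000j S between n3,n2
  Y(R6) = 0.0005848+0.000j S between n4,n2
  Y(R7) = 0.0001832+0.000j S between n0,n2
  Y(C2) = 0.000+0.001230j S between n1,n0
  I1: injects 1.08 A into n0 (from n4)
  Y(R8) = 0.006897+0.000j S between n4,n1
  Y(R9) = 0.004367+0.000j S between n1,n3
  Y(C3) = 0.000+0.1515j S between n1,n2
  Y(R10) = 0.1916+0.000j S between n0,n3
  Y(R11) = 0.0004219+0.000j S between n1,n3
  Y(R12) = 0.03968+0.000j S between n1,n2
  Y(R13) = 0.008696+0.000j S between n4,n2
  Y(R14) = 0.001563+0.000j S between n4,n3
  V1: constraint V(n2)−V(n0) = 13.6
Assemble and solve the 5×5 MNA system:
  V(n1)=5.455+4.744j  V(n2)=13.60+0.000j  V(n3)=4.385+3.697j  V(n4)=4.364+1.605j
  i(V1)=-1.917-6.583j

5.455+4.744j V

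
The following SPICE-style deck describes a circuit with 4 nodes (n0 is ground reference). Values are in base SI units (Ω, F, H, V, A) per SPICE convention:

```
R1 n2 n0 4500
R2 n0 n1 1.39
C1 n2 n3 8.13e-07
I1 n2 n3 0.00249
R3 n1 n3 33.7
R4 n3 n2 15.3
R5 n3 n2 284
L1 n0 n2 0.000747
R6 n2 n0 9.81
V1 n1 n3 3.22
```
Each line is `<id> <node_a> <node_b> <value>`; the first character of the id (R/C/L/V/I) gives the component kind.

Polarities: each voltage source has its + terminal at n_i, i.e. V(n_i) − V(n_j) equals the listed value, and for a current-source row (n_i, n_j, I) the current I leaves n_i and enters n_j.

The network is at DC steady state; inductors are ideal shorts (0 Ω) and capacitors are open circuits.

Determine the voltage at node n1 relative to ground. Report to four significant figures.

0.2845 V

MNA unknowns: 3 node voltages V₁..V_3 plus 2 source currents (L1, V1)
R1: Y=0.0002222 on G[2,0]
R2: Y=0.7194 on G[0,1]
C1: Y=0.000 on G[2,3]
I1: z[2]−=0.00249, z[3]+=0.00249
R3: Y=0.02967 on G[1,3]
R4: Y=0.06536 on G[3,2]
R5: Y=0.003521 on G[3,2]
L1: row V0−V2=0, i_L1 at 0,2
R6: Y=0.1019 on G[2,0]
V1: row V1−V3=3.22, i_V1 at 1,3
solve → V1=0.2845, V2=0.000, V3=-2.935
aux → i_L1=0.2047, i_V1=-0.3002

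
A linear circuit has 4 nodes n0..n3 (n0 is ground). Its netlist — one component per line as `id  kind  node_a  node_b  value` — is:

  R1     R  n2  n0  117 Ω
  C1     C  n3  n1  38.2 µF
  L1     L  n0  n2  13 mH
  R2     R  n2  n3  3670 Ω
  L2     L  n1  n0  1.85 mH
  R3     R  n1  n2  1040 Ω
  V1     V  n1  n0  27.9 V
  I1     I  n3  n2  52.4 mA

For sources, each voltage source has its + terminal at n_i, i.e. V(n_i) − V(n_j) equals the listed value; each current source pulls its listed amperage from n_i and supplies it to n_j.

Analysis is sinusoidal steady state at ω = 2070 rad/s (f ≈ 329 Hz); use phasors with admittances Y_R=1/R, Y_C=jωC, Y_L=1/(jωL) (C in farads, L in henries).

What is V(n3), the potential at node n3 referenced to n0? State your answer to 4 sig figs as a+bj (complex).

Apply KCL at each of the 3 non-ground nodes and solve the resulting linear system.
Node n1: branches {C1, L2, R3, V1} → V_1 = 27.90+0.000j
Node n2: branches {R1, L1, R2, R3, I1} → V_2 = 0.5700+2.187j
Node n3: branches {C1, R2, I1} → V_3 = 27.90+0.7569j
Source currents: i(V1)=-0.08613+7.288j

27.90+0.7569j V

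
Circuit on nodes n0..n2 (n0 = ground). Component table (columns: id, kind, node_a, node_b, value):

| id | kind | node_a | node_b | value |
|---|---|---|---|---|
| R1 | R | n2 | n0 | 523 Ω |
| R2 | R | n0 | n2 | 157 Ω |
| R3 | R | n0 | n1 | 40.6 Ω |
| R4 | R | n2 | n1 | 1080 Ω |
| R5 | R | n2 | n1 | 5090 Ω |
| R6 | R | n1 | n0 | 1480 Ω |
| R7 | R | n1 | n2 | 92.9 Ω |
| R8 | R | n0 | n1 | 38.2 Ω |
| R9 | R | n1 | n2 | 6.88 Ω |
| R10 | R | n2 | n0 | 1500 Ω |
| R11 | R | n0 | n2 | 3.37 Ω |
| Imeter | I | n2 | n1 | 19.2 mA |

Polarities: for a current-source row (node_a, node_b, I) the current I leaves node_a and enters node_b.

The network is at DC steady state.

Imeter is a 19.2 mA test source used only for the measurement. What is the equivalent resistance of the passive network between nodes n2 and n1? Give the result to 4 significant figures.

R_eq = 4.968 Ω

Element admittances at DC:
  Y(R1) = 0.001912 S between n2,n0
  Y(R2) = 0.006369 S between n0,n2
  Y(R3) = 0.02463 S between n0,n1
  Y(R4) = 0.0009259 S between n2,n1
  Y(R5) = 0.0001965 S between n2,n1
  Y(R6) = 0.0006757 S between n1,n0
  Y(R7) = 0.01076 S between n1,n2
  Y(R8) = 0.02618 S between n0,n1
  Y(R9) = 0.1453 S between n1,n2
  Y(R10) = 0.0006667 S between n2,n0
  Y(R11) = 0.2967 S between n0,n2
  Imeter: injects 0.0192 A into n1 (from n2)
Assemble and solve the 2×2 MNA system:
  V(n1)=0.08163  V(n2)=-0.01375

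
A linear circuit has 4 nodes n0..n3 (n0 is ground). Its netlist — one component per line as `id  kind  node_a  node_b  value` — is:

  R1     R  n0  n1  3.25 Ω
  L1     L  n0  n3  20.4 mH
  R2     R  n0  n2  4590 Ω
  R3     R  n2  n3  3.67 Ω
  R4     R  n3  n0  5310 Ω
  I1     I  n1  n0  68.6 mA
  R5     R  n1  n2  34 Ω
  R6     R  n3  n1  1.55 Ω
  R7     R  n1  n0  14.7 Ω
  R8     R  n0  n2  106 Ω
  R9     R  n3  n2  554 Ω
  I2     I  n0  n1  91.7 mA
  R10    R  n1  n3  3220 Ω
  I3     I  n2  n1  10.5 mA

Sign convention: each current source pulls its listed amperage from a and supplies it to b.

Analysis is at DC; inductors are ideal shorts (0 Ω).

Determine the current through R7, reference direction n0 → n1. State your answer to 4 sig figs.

-0.002117 A

Apply KCL at each of the 3 non-ground nodes and solve the resulting linear system.
Node n1: branches {R1, I1, R5, R6, R7, I2, R10, I3} → V_1 = 0.03113
Node n2: branches {R2, R3, R5, R8, R9, I3} → V_2 = -0.03059
Node n3: branches {L1, R3, R4, R6, R9, R10} → V_3 = 0.000
Source currents: i(L1)=-0.01170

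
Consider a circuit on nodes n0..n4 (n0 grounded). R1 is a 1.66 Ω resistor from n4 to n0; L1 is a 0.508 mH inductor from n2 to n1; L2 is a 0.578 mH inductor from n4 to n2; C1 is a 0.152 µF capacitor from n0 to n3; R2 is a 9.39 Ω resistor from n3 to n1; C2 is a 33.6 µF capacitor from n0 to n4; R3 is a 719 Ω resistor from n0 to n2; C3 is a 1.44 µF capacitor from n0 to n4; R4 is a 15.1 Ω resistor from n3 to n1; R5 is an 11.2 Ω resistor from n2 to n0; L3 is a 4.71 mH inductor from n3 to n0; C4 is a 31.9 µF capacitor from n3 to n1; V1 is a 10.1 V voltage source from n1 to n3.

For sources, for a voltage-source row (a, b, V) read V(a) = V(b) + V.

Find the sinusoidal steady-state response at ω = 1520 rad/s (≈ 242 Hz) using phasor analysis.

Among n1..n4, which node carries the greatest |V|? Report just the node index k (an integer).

MNA unknowns: 4 node voltages V₁..V_4 plus 1 source current (V1)
R1: Y=0.6024+0.000j on G[4,0]
L1: Y=0.000-1.295j on G[2,1]
L2: Y=0.000-1.138j on G[4,2]
C1: Y=0.000+0.0002310j on G[0,3]
R2: Y=0.1065+0.000j on G[3,1]
C2: Y=0.000+0.05107j on G[0,4]
R3: Y=0.001391+0.000j on G[0,2]
C3: Y=0.000+0.002189j on G[0,4]
R4: Y=0.06623+0.000j on G[3,1]
R5: Y=0.08929+0.000j on G[2,0]
L3: Y=0.000-0.1397j on G[3,0]
C4: Y=0.000+0.04849j on G[3,1]
V1: row V1−V3=10.1, i_V1 at 1,3
solve → V1=1.821-1.428j, V2=0.9300-1.581j, V3=-8.279-1.428j, V4=0.04175-1.682j
aux → i_V1=-1.944+0.6647j

3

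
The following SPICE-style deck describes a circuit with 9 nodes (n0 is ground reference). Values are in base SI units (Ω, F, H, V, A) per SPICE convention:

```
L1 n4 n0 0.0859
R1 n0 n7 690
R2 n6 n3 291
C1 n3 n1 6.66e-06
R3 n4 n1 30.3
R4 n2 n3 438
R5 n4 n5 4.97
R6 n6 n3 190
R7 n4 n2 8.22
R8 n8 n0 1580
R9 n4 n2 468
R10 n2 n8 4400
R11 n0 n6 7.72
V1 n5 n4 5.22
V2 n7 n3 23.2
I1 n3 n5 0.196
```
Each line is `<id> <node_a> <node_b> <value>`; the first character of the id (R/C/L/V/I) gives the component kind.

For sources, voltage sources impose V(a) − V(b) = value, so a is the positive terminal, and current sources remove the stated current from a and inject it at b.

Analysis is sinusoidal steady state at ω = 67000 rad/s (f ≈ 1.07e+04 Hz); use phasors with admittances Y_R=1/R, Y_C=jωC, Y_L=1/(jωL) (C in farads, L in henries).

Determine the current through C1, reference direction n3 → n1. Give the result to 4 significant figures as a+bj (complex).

-0.1833-0.001242j A

Element admittances at ω=67000 rad/s:
  Y(L1) = 0.000-0.0001738j S between n4,n0
  Y(R1) = 0.001449+0.000j S between n0,n7
  Y(R2) = 0.003436+0.000j S between n6,n3
  Y(C1) = 0.000+0.4462j S between n3,n1
  Y(R3) = 0.03300+0.000j S between n4,n1
  Y(R4) = 0.002283+0.000j S between n2,n3
  Y(R5) = 0.2012+0.000j S between n4,n5
  Y(R6) = 0.005263+0.000j S between n6,n3
  Y(R7) = 0.1217+0.000j S between n4,n2
  Y(R8) = 0.0006329+0.000j S between n8,n0
  Y(R9) = 0.002137+0.000j S between n4,n2
  Y(R10) = 0.0002273+0.000j S between n2,n8
  Y(R11) = 0.1295+0.000j S between n0,n6
  V1: constraint V(n5)−V(n4) = 5.22
  V2: constraint V(n7)−V(n3) = 23.2
  I1: injects 0.196 A into n5 (from n3)
Assemble and solve the 10×10 MNA system:
  V(n1)=-3.527-0.3684j  V(n2)=1.924-0.3236j  V(n3)=-3.529+0.04232j  V(n4)=2.027-0.3308j  V(n5)=7.247-0.3308j  V(n6)=-0.2221+0.002663j  V(n7)=19.67+0.04232j  V(n8)=0.5083-0.08551j
  i(V1)=-0.8543+0.000j  i(V2)=-0.02851-6.133e-05j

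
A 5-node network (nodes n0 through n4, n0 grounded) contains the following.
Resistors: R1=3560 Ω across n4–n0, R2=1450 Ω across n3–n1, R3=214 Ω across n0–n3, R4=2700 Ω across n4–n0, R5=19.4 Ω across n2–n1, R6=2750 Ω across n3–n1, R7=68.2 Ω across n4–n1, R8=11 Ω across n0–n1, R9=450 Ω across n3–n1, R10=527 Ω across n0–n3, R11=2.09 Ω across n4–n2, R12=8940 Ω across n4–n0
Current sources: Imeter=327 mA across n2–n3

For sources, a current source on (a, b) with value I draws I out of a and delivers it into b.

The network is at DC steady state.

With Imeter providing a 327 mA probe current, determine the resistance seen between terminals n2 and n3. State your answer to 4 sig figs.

R_eq = 121.2 Ω

Element admittances at DC:
  Y(R1) = 0.0002809 S between n4,n0
  Y(R2) = 0.0006897 S between n3,n1
  Y(R3) = 0.004673 S between n0,n3
  Y(R4) = 0.0003704 S between n4,n0
  Y(R5) = 0.05155 S between n2,n1
  Y(R6) = 0.0003636 S between n3,n1
  Y(R7) = 0.01466 S between n4,n1
  Y(R8) = 0.09091 S between n0,n1
  Y(R9) = 0.002222 S between n3,n1
  Y(R10) = 0.001898 S between n0,n3
  Y(R11) = 0.4785 S between n4,n2
  Y(R12) = 0.0001119 S between n4,n0
  Imeter: injects 0.327 A into n3 (from n2)
Assemble and solve the 4×4 MNA system:
  V(n1)=-2.286  V(n2)=-7.179  V(n3)=32.45  V(n4)=-7.023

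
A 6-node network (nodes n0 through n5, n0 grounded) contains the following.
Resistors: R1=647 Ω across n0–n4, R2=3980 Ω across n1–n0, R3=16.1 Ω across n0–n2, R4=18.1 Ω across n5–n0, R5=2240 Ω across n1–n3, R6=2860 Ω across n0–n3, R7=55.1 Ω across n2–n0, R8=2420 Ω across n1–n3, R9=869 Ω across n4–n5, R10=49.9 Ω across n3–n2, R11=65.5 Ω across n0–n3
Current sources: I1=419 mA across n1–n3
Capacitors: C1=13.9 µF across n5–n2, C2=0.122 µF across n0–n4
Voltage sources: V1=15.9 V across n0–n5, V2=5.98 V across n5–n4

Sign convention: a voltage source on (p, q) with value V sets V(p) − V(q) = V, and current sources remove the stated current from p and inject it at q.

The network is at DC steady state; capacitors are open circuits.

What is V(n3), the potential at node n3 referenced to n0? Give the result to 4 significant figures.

Element admittances at DC:
  Y(R1) = 0.001546 S between n0,n4
  Y(R2) = 0.0002513 S between n1,n0
  Y(R3) = 0.06211 S between n0,n2
  I1: injects 0.419 A into n3 (from n1)
  Y(C1) = 0.000 S between n5,n2
  Y(R4) = 0.05525 S between n5,n0
  Y(R5) = 0.0004464 S between n1,n3
  Y(R6) = 0.0003497 S between n0,n3
  Y(R7) = 0.01815 S between n2,n0
  Y(C2) = 0.000 S between n0,n4
  Y(R8) = 0.0004132 S between n1,n3
  Y(R9) = 0.001151 S between n4,n5
  Y(R10) = 0.02004 S between n3,n2
  Y(R11) = 0.01527 S between n0,n3
  V1: constraint V(n0)−V(n5) = 15.9
  V2: constraint V(n5)−V(n4) = 5.98
Assemble and solve the 7×7 MNA system:
  V(n1)=-374.9  V(n2)=0.5945  V(n3)=2.976  V(n4)=-21.88  V(n5)=-15.90
  i(V1)=-0.9123  i(V2)=-0.04070

2.976 V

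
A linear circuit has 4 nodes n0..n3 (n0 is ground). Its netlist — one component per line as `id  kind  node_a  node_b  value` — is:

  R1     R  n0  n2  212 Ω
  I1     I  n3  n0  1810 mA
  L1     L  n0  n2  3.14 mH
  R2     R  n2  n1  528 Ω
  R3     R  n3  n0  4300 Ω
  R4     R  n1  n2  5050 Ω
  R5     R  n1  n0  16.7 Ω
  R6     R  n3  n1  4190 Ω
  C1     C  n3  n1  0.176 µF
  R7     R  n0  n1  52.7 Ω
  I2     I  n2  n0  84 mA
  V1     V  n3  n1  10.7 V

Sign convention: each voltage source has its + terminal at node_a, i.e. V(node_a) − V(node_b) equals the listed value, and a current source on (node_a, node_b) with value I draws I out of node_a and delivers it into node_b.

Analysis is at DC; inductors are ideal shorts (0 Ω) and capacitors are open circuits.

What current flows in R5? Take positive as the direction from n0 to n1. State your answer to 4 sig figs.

MNA unknowns: 3 node voltages V₁..V_3 plus 2 source currents (L1, V1)
R1: Y=0.004717 on G[0,2]
I1: z[3]−=1.81, z[0]+=1.81
L1: row V0−V2=0, i_L1 at 0,2
R2: Y=0.001894 on G[2,1]
R3: Y=0.0002326 on G[3,0]
R4: Y=0.0001980 on G[1,2]
R5: Y=0.05988 on G[1,0]
R6: Y=0.0002387 on G[3,1]
C1: Y=0.000 on G[3,1]
R7: Y=0.01898 on G[0,1]
I2: z[2]−=0.084, z[0]+=0.084
V1: row V3−V1=10.7, i_V1 at 3,1
solve → V1=-22.33, V2=0.000, V3=-11.63
aux → i_L1=0.1307, i_V1=-1.810

1.337 A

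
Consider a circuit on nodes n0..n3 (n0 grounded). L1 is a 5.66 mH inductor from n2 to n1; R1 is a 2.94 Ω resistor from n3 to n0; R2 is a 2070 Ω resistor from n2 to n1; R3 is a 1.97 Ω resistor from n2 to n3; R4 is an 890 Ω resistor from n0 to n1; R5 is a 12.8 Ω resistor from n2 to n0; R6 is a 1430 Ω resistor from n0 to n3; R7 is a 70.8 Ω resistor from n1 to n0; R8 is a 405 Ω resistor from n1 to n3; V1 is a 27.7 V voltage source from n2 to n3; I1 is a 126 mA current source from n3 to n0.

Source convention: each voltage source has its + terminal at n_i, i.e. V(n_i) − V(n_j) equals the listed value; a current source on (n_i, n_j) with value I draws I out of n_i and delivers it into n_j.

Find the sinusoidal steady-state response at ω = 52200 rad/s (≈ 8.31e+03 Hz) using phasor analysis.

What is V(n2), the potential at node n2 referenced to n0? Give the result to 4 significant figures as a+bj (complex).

Element admittances at ω=52200 rad/s:
  Y(L1) = 0.000-0.003385j S between n2,n1
  Y(R1) = 0.3401+0.000j S between n3,n0
  Y(R2) = 0.0004831+0.000j S between n2,n1
  Y(R3) = 0.5076+0.000j S between n2,n3
  Y(R4) = 0.001124+0.000j S between n0,n1
  Y(R5) = 0.07812+0.000j S between n2,n0
  Y(R6) = 0.0006993+0.000j S between n0,n3
  Y(R7) = 0.01412+0.000j S between n1,n0
  Y(R8) = 0.002469+0.000j S between n1,n3
  V1: constraint V(n2)−V(n3) = 27.7
  I1: injects 0.126 A into n0 (from n3)
Assemble and solve the 4×4 MNA system:
  V(n1)=0.6145-3.993j  V(n2)=22.21+0.1453j  V(n3)=-5.488+0.1453j
  i(V1)=-15.82+0.05975j

22.21+0.1453j V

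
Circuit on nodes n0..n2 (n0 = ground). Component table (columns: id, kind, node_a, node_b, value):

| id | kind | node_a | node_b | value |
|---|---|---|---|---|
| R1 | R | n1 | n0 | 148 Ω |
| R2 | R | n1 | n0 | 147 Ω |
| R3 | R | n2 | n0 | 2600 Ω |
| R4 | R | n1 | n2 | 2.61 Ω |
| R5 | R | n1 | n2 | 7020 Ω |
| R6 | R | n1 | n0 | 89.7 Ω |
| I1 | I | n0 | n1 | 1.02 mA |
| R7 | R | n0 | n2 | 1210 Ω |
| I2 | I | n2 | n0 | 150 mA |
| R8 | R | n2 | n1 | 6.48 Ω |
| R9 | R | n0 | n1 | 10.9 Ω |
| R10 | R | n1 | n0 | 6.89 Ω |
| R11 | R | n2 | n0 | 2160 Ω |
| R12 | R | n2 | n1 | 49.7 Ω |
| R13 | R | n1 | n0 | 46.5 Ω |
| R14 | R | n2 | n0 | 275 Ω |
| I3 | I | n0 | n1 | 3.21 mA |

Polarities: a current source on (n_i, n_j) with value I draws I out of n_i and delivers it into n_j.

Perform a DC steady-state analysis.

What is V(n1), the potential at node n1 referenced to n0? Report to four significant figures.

Element admittances at DC:
  Y(R1) = 0.006757 S between n1,n0
  Y(R2) = 0.006803 S between n1,n0
  Y(R3) = 0.0003846 S between n2,n0
  Y(R4) = 0.3831 S between n1,n2
  Y(R5) = 0.0001425 S between n1,n2
  Y(R6) = 0.01115 S between n1,n0
  I1: injects 0.00102 A into n1 (from n0)
  Y(R7) = 0.0008264 S between n0,n2
  I2: injects 0.15 A into n0 (from n2)
  Y(R8) = 0.1543 S between n2,n1
  Y(R9) = 0.09174 S between n0,n1
  Y(R10) = 0.1451 S between n1,n0
  Y(R11) = 0.0004630 S between n2,n0
  Y(R12) = 0.02012 S between n2,n1
  Y(R13) = 0.02151 S between n1,n0
  Y(R14) = 0.003636 S between n2,n0
  I3: injects 0.00321 A into n1 (from n0)
Assemble and solve the 2×2 MNA system:
  V(n1)=-0.5006  V(n2)=-0.7623

-0.5006 V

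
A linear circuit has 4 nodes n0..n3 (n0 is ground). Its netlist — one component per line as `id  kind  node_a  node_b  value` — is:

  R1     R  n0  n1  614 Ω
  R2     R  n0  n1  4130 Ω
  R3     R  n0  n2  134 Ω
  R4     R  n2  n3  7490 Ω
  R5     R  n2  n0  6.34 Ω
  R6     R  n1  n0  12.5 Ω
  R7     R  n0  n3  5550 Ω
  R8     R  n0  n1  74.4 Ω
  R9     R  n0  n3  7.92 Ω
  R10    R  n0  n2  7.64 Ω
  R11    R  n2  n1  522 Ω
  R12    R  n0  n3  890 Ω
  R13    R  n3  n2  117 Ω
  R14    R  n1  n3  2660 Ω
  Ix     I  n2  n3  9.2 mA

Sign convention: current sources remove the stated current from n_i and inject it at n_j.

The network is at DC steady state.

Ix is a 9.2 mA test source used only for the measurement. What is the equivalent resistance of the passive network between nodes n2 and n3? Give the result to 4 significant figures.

R_eq = 10.18 Ω

MNA unknowns: 3 node voltages V₁..V_3
R1: Y=0.001629 on G[0,1]
R2: Y=0.0002421 on G[0,1]
R3: Y=0.007463 on G[0,2]
R4: Y=0.0001335 on G[2,3]
R5: Y=0.1577 on G[2,0]
R6: Y=0.08000 on G[1,0]
R7: Y=0.0001802 on G[0,3]
R8: Y=0.01344 on G[0,1]
R9: Y=0.1263 on G[0,3]
R10: Y=0.1309 on G[0,2]
R11: Y=0.001916 on G[2,1]
R12: Y=0.001124 on G[0,3]
R13: Y=0.008547 on G[3,2]
R14: Y=0.0003759 on G[1,3]
Ix: z[2]−=0.0092, z[3]+=0.0092
solve → V1=-0.0002999, V2=-0.02815, V3=0.06555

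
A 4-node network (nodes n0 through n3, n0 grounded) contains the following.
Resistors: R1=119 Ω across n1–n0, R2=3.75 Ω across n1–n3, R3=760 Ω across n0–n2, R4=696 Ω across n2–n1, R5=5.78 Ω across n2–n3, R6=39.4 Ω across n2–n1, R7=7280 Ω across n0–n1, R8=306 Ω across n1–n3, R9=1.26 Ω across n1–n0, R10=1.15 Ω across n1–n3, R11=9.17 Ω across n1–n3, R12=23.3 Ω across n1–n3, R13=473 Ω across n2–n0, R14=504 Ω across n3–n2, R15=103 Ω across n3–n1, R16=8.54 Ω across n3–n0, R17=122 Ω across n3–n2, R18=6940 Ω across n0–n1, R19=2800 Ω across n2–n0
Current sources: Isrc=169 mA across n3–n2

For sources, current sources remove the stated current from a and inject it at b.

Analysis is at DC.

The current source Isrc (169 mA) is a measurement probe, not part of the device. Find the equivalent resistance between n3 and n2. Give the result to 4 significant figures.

Element admittances at DC:
  Y(R1) = 0.008403 S between n1,n0
  Y(R2) = 0.2667 S between n1,n3
  Y(R3) = 0.001316 S between n0,n2
  Y(R4) = 0.001437 S between n2,n1
  Y(R5) = 0.1730 S between n2,n3
  Y(R6) = 0.02538 S between n2,n1
  Y(R7) = 0.0001374 S between n0,n1
  Y(R8) = 0.003268 S between n1,n3
  Y(R9) = 0.7937 S between n1,n0
  Y(R10) = 0.8696 S between n1,n3
  Y(R11) = 0.1091 S between n1,n3
  Y(R12) = 0.04292 S between n1,n3
  Y(R13) = 0.002114 S between n2,n0
  Y(R14) = 0.001984 S between n3,n2
  Y(R15) = 0.009709 S between n3,n1
  Y(R16) = 0.1171 S between n3,n0
  Y(R17) = 0.008197 S between n3,n2
  Y(R18) = 0.0001441 S between n0,n1
  Y(R19) = 0.0003571 S between n2,n0
  Isrc: injects 0.169 A into n2 (from n3)
Assemble and solve the 3×3 MNA system:
  V(n1)=-0.001071  V(n2)=0.7751  V(n3)=-0.01773

R_eq = 4.692 Ω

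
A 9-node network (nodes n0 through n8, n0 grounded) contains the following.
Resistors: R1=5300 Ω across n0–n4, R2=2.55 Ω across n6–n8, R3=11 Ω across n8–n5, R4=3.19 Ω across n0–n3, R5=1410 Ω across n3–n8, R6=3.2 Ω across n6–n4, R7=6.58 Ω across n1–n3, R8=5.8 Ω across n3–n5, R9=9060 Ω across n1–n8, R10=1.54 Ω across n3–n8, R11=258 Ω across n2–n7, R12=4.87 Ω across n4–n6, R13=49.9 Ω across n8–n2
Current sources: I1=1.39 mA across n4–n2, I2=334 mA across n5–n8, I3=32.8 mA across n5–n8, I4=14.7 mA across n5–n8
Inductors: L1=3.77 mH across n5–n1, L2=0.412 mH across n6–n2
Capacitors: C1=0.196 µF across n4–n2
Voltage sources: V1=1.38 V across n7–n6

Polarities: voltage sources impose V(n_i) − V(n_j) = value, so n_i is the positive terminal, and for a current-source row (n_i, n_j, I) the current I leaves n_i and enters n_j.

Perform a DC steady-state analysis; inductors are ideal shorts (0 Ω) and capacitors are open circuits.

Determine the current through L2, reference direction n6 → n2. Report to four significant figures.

Apply KCL at each of the 8 non-ground nodes and solve the resulting linear system.
Node n1: branches {L1, R7, R9} → V_1 = -0.8281
Node n2: branches {I1, L2, R11, C1, R13} → V_2 = 0.4126
Node n3: branches {R4, R5, R7, R8, R10} → V_3 = -0.0002466
Node n4: branches {R1, I1, R6, R12, C1} → V_4 = 0.4097
Node n5: branches {R3, I2, I3, L1, I4, R8} → V_5 = -0.8281
Node n6: branches {R2, R6, L2, R12, V1} → V_6 = 0.4126
Node n7: branches {R11, V1} → V_7 = 1.793
Node n8: branches {R2, R3, I2, I3, I4, R5, R9, R10, R13} → V_8 = 0.4128
Source currents: i(L1)=-0.1260, i(L2)=-0.006743, i(V1)=-0.005349

-0.006743 A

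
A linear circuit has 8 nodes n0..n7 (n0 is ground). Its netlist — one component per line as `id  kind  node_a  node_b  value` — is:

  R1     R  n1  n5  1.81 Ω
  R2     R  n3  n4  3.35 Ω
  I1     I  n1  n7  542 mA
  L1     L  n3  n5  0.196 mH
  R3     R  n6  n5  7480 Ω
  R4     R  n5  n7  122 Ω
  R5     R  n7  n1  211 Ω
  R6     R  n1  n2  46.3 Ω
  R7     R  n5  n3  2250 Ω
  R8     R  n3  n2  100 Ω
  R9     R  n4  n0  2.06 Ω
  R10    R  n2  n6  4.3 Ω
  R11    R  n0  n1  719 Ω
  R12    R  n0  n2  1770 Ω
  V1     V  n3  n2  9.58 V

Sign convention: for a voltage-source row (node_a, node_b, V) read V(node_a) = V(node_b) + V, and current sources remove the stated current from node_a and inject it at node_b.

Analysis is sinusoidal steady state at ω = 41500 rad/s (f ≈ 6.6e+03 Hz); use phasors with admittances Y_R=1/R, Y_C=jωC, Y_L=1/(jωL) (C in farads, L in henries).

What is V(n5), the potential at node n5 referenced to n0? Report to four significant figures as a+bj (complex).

MNA unknowns: 7 node voltages V₁..V_7 plus 1 source current (V1)
R1: Y=0.5525+0.000j on G[1,5]
R2: Y=0.2985+0.000j on G[3,4]
I1: z[1]−=0.542, z[7]+=0.542
L1: Y=0.000-0.1229j on G[3,5]
R3: Y=0.0001337+0.000j on G[6,5]
R4: Y=0.008197+0.000j on G[5,7]
R5: Y=0.004739+0.000j on G[7,1]
R6: Y=0.02160+0.000j on G[1,2]
R7: Y=0.0004444+0.000j on G[5,3]
R8: Y=0.01000+0.000j on G[3,2]
R9: Y=0.4854+0.000j on G[4,0]
R10: Y=0.2326+0.000j on G[2,6]
R11: Y=0.001391+0.000j on G[0,1]
R12: Y=0.0005650+0.000j on G[0,2]
V1: row V3−V2=9.58, i_V1 at 3,2
solve → V1=-1.173-1.397j, V2=-9.542+0.01048j, V3=0.03799+0.01048j, V4=0.01447+0.003992j, V5=-0.2321-1.456j, V6=-9.537+0.009641j, V7=41.32-1.434j
aux → i_V1=-0.2832+0.03061j

-0.2321-1.456j V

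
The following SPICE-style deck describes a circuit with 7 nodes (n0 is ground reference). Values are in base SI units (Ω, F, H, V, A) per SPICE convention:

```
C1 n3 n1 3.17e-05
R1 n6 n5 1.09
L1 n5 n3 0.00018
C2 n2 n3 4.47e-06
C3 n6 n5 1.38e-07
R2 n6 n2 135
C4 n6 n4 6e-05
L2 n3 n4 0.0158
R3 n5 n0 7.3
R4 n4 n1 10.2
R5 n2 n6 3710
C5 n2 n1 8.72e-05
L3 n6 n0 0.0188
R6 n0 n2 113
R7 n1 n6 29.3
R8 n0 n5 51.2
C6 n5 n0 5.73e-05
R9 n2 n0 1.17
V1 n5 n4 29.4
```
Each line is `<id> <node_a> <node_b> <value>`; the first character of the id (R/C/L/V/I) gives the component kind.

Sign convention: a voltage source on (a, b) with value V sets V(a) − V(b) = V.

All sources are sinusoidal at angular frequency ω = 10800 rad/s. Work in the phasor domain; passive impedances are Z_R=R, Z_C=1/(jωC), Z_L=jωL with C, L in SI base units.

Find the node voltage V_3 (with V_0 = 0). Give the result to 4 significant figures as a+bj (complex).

Element admittances at ω=10800 rad/s:
  Y(C1) = 0.000+0.3424j S between n3,n1
  Y(R1) = 0.9174+0.000j S between n6,n5
  Y(L1) = 0.000-0.5144j S between n5,n3
  Y(C2) = 0.000+0.04828j S between n2,n3
  Y(C3) = 0.000+0.001490j S between n6,n5
  Y(R2) = 0.007407+0.000j S between n6,n2
  Y(C4) = 0.000+0.6480j S between n6,n4
  Y(L2) = 0.000-0.005860j S between n3,n4
  Y(R3) = 0.1370+0.000j S between n5,n0
  Y(R4) = 0.09804+0.000j S between n4,n1
  Y(R5) = 0.0002695+0.000j S between n2,n6
  Y(C5) = 0.000+0.9418j S between n2,n1
  Y(L3) = 0.000-0.004925j S between n6,n0
  Y(R6) = 0.008850+0.000j S between n0,n2
  Y(R7) = 0.03413+0.000j S between n1,n6
  Y(R8) = 0.01953+0.000j S between n0,n5
  Y(C6) = 0.000+0.6188j S between n5,n0
  Y(R9) = 0.8547+0.000j S between n2,n0
  V1: constraint V(n5)−V(n4) = 29.4
Assemble and solve the 7×7 MNA system:
  V(n1)=-0.6405+0.8022j  V(n2)=-0.6380-0.01881j  V(n3)=1.389-5.951j  V(n4)=-29.20-0.9565j  V(n5)=0.1966-0.9565j  V(n6)=-8.986-14.58j
  i(V1)=-11.60-13.09j

1.389-5.951j V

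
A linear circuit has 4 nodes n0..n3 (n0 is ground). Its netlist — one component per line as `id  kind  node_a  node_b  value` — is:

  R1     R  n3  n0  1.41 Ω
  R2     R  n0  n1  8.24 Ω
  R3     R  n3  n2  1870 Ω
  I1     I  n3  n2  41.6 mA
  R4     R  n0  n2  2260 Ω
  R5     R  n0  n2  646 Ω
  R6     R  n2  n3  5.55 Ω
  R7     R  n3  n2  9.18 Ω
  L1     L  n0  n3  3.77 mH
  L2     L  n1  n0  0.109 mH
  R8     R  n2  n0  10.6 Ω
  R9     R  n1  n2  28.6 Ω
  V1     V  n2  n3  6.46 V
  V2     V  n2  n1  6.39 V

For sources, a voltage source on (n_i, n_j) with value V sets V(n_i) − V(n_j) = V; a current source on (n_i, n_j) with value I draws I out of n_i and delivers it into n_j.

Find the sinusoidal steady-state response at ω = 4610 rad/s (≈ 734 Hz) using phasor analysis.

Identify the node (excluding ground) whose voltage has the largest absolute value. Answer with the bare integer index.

2

Apply KCL at each of the 3 non-ground nodes and solve the resulting linear system.
Node n1: branches {R2, L2, R9, V2} → V_1 = -0.1022-0.2301j
Node n2: branches {R3, I1, R4, R5, R6, R7, R8, R9, V1, V2} → V_2 = 6.288-0.2301j
Node n3: branches {R1, R3, I1, R6, R7, L1, V1} → V_3 = -0.1722-0.2301j
Source currents: i(V1)=-1.965-0.1533j, i(V2)=-0.6938+0.1755j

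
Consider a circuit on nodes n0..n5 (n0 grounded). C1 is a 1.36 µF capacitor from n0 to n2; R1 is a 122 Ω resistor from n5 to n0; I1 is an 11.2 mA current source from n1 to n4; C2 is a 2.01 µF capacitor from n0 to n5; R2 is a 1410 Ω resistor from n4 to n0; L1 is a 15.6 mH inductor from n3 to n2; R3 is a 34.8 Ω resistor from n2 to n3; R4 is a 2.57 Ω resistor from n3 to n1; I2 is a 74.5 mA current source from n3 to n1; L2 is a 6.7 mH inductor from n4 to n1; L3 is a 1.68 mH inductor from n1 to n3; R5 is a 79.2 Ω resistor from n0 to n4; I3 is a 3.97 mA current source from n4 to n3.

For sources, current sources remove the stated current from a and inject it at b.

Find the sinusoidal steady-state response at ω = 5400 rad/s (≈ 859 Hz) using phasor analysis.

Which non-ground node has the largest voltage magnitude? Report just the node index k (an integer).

Apply KCL at each of the 5 non-ground nodes and solve the resulting linear system.
Node n1: branches {I1, R4, I2, L2, L3} → V_1 = -0.1258-0.09069j
Node n2: branches {C1, L1, R3} → V_2 = -0.3411-0.06387j
Node n3: branches {L1, R3, R4, I2, L3, I3} → V_3 = -0.2964-0.1326j
Node n4: branches {I1, R2, L2, R5, I3} → V_4 = -0.03517+0.1879j
Node n5: branches {R1, C2} → V_5 = 0.000+0.000j

2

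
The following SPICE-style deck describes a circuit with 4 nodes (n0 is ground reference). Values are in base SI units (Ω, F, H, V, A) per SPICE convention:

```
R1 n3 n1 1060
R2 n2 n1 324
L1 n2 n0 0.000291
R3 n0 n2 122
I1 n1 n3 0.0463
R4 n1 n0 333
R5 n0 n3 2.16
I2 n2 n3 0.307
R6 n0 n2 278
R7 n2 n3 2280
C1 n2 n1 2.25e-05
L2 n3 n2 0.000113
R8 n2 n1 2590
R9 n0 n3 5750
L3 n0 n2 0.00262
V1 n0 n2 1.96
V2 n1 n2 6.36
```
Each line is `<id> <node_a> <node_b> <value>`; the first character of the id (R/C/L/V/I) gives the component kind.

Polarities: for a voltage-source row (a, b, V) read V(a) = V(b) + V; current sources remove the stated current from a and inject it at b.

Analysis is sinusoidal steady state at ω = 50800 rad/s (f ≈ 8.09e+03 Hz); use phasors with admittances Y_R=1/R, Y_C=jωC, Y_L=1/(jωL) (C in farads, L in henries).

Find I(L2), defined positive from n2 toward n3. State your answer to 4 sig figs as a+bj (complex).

-0.1562+0.4166j A

Element admittances at ω=50800 rad/s:
  Y(R1) = 0.0009434+0.000j S between n3,n1
  Y(R2) = 0.003086+0.000j S between n2,n1
  Y(L1) = 0.000-0.06765j S between n2,n0
  Y(R3) = 0.008197+0.000j S between n0,n2
  I1: injects 0.0463 A into n3 (from n1)
  Y(R4) = 0.003003+0.000j S between n1,n0
  Y(R5) = 0.4630+0.000j S between n0,n3
  I2: injects 0.307 A into n3 (from n2)
  Y(R6) = 0.003597+0.000j S between n0,n2
  Y(R7) = 0.0004386+0.000j S between n2,n3
  Y(C1) = 0.000+1.143j S between n2,n1
  Y(L2) = 0.000-0.1742j S between n3,n2
  Y(R8) = 0.0003861+0.000j S between n2,n1
  Y(R9) = 0.0001739+0.000j S between n0,n3
  Y(L3) = 0.000-0.007513j S between n0,n2
  V1: constraint V(n0)−V(n2) = 1.96
  V2: constraint V(n1)−V(n2) = 6.36
Assemble and solve the 5×5 MNA system:
  V(n1)=4.400+0.000j  V(n2)=-1.960+0.000j  V(n3)=0.4313+0.8968j
  i(V1)=0.1899+0.5627j  i(V2)=-0.08534-7.269j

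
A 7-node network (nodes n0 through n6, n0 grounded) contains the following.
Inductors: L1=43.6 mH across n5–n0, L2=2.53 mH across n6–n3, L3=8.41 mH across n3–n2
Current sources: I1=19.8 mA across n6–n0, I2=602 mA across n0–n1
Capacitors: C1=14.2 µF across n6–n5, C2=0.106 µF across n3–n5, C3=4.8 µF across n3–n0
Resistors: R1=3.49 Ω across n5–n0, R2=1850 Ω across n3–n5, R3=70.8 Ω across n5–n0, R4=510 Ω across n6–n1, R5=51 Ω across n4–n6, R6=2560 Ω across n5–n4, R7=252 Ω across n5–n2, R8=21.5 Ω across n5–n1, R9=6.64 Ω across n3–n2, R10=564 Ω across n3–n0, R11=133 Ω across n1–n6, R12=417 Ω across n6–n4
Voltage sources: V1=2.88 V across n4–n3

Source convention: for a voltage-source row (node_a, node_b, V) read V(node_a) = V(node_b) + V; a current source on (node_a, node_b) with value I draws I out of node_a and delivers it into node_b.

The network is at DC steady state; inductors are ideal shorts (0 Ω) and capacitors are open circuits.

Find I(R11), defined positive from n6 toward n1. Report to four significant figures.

Element admittances at DC:
  L1: short n5↔n0 (DC inductor)
  I1: injects 0.0198 A into n0 (from n6)
  L2: short n6↔n3 (DC inductor)
  Y(C1) = 0.000 S between n6,n5
  Y(R1) = 0.2865 S between n5,n0
  Y(R2) = 0.0005405 S between n3,n5
  Y(R3) = 0.01412 S between n5,n0
  Y(R4) = 0.001961 S between n6,n1
  Y(C2) = 0.000 S between n3,n5
  Y(R5) = 0.01961 S between n4,n6
  Y(R6) = 0.0003906 S between n5,n4
  Y(R7) = 0.003968 S between n5,n2
  Y(R8) = 0.04651 S between n5,n1
  I2: injects 0.602 A into n1 (from n0)
  Y(R9) = 0.1506 S between n3,n2
  Y(C3) = 0.000 S between n3,n0
  Y(R10) = 0.001773 S between n3,n0
  L3: short n3↔n2 (DC inductor)
  Y(R11) = 0.007519 S between n1,n6
  Y(R12) = 0.002398 S between n6,n4
  V1: constraint V(n4)−V(n3) = 2.88
Assemble and solve the 10×10 MNA system:
  V(n1)=11.69  V(n2)=5.568  V(n3)=5.568  V(n4)=8.448  V(n5)=0.000  V(n6)=5.568
  i(L1)=0.5723  i(L2)=0.1017  i(L3)=0.02209  i(V1)=-0.06668

-0.04606 A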